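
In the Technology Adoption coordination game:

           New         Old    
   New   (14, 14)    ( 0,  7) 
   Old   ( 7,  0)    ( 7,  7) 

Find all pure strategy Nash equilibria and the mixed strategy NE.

Pure NE: (New, New) and (Old, Old); Mixed NE: p = 0.5, q = 0.5

Work:
Check pure NE:
(New, New): (14, 14) - no unilateral deviation beneficial
(Old, Old): (7, 7) - no unilateral deviation beneficial
Mixed NE: P1 plays New with p = 0.5, P2 plays New with q = 0.5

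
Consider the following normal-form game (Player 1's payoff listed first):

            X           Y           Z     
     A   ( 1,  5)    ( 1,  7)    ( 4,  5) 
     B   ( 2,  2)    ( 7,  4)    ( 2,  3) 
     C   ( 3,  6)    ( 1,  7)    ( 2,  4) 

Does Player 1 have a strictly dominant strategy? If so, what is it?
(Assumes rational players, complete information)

No strictly dominant strategy exists for Player 1

Work:
A strategy strictly dominates another if it gives a strictly higher payoff against every opponent action. Compare each pair of P1's strategies column-by-column:
  A vs B: [1 vs 2, 1 vs 7, 4 vs 2] → A does not strictly dominate B (column X: 1 ≤ 2)
  A vs C: [1 vs 3, 1 vs 1, 4 vs 2] → A does not strictly dominate C (column X: 1 ≤ 3)
  B vs A: [2 vs 1, 7 vs 1, 2 vs 4] → B does not strictly dominate A (column Z: 2 ≤ 4)
  B vs C: [2 vs 3, 7 vs 1, 2 vs 2] → B does not strictly dominate C (column X: 2 ≤ 3)
  C vs A: [3 vs 1, 1 vs 1, 2 vs 4] → C does not strictly dominate A (column Y: 1 ≤ 1)
  C vs B: [3 vs 2, 1 vs 7, 2 vs 2] → C does not strictly dominate B (column Y: 1 ≤ 7)
No single strategy strictly dominates all others → no strictly dominant strategy.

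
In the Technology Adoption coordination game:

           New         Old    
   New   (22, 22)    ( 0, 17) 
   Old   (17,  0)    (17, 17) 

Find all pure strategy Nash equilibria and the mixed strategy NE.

Pure NE: (New, New) and (Old, Old); Mixed NE: p = 0.7727, q = 0.7727

Work:
Check pure NE:
(New, New): (22, 22) - no unilateral deviation beneficial
(Old, Old): (17, 17) - no unilateral deviation beneficial
Mixed NE: P1 plays New with p = 0.7727, P2 plays New with q = 0.7727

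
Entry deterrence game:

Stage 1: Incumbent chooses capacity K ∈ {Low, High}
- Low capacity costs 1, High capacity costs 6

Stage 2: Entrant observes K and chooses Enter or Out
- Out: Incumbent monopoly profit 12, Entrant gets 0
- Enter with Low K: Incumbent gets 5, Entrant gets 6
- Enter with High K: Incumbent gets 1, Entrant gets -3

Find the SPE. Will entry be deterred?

SPE: (High, Enter|Low, Out|High); Entry deterred. Incumbent net profit = 6

Work:
After Low K: Entrant enters (6 > 0)
After High K: Entrant stays out (-3 < 0)
Incumbent: Low → 5−1=4, High → 12−6=6
Incumbent chooses High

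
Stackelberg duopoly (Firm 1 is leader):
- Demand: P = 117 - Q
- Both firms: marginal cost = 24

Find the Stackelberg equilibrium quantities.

q₁* (leader) = 46.5, q₂* (follower) = 23.25

Work:
Follower's reaction: q₂ = (a - c - q₁)/2
Leader substitutes: π₁ = q₁·(a - q₁ - (a-c-q₁)/2 - c)
FOC: q₁* = (117 - 24)/2 = 46.50
Then: q₂* = (117 - 24 - 46.5)/2 = 23.25
Leader has first-mover advantage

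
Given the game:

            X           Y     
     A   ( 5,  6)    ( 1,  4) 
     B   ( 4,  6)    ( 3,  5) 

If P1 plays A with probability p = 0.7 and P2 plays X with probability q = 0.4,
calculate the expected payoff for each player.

E[P1] = 2.84, E[P2] = 4.98

Work:
E[P1] = p·q·π₁(A,X) + p·(1-q)·π₁(A,Y) + (1-p)·q·π₁(B,X) + (1-p)·(1-q)·π₁(B,Y)
= 0.7·0.4·5 + 0.7·0.6·1 + 0.3·0.4·4 + 0.3·0.6·3
= 2.84

E[P2] = 4.98 (similar calculation)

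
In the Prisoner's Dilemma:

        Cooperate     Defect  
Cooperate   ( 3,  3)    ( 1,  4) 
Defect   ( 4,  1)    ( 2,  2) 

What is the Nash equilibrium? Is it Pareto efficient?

(Defect, Defect) is NE; not Pareto efficient

Work:
Defect dominates Cooperate for both players:
If P2 cooperates: Defect (4) > Cooperate (3)
If P2 defects: Defect (2) > Cooperate (1)
NE: (Defect, Defect) with payoff (2, 2)
But (Cooperate, Cooperate) = (3, 3) Pareto dominates (2, 2)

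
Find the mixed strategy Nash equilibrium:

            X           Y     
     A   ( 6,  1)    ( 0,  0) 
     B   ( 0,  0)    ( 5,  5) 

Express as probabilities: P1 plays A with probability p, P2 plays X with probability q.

p = 0.8333, q = 0.4545

Work:
Find probabilities that make opponent indifferent:
P2 chooses q to make P1 indifferent between A and B
P1 chooses p to make P2 indifferent between X and Y
Mixed NE: P1 plays (A: 0.8333, B: 0.1667), P2 plays (X: 0.4545, Y: 0.5455)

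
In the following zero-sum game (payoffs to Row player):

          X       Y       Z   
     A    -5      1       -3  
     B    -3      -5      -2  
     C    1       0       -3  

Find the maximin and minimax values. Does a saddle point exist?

Maximin = -3, Minimax = -2, Saddle: False

Work:
Row minimums: [-5, -5, -3] → maximin = -3
Column maximums: [1, 1, -2] → minimax = -2
No saddle point (maximin ≠ minimax). Mixed strategy needed.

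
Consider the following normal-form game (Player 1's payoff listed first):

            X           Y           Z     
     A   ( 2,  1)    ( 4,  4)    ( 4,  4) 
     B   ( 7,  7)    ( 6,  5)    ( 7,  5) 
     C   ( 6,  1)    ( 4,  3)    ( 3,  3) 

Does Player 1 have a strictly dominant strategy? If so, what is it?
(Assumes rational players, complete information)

Yes, Player 1's strictly dominant strategy is B

Work:
A strategy strictly dominates another if it gives a strictly higher payoff against every opponent action. Compare each pair of P1's strategies column-by-column:
  A vs B: [2 vs 7, 4 vs 6, 4 vs 7] → A does not strictly dominate B (column X: 2 ≤ 7)
  A vs C: [2 vs 6, 4 vs 4, 4 vs 3] → A does not strictly dominate C (column X: 2 ≤ 6)
  B vs A: [7 vs 2, 6 vs 4, 7 vs 4] → B strictly dominates A
  B vs C: [7 vs 6, 6 vs 4, 7 vs 3] → B strictly dominates C
  C vs A: [6 vs 2, 4 vs 4, 3 vs 4] → C does not strictly dominate A (column Y: 4 ≤ 4)
  C vs B: [6 vs 7, 4 vs 6, 3 vs 7] → C does not strictly dominate B (column X: 6 ≤ 7)
B strictly dominates every other strategy → strictly dominant.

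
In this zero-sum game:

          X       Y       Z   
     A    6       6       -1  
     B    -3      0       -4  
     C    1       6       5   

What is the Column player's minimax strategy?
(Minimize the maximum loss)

Column should play Z, value = 5

Work:
Column player minimizes Row's maximum payoff:
Column X: max payoff to Row = 6
Column Y: max payoff to Row = 6
Column Z: max payoff to Row = 5
Minimum is 5, achieved by column Z.
Minimax strategy: Z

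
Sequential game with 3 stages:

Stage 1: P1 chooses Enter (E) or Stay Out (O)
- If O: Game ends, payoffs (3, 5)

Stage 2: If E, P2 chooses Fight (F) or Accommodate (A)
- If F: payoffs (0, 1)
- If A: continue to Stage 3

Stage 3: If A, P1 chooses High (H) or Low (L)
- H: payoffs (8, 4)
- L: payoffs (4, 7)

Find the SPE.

SPE: (E, A, H); Outcome (8, 4)

Work:
Stage 3: P1 chooses H (8 vs 4)
Stage 2: P2: F->1, A->4 (anticipating H). Choose A
Stage 1: P1: O->3, E->8 (anticipating A, H). Choose E
SPE path: E -> A -> H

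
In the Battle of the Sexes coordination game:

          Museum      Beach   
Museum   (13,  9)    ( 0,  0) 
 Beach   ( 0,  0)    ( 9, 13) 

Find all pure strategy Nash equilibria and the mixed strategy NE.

Pure NE: (Museum, Museum) and (Beach, Beach); Mixed NE: p = 0.5909, q = 0.4091

Work:
Check pure NE:
(Museum, Museum): (13, 9) - no unilateral deviation beneficial
(Beach, Beach): (9, 13) - no unilateral deviation beneficial
Mixed NE: P1 plays Museum with p = 0.5909, P2 plays Museum with q = 0.4091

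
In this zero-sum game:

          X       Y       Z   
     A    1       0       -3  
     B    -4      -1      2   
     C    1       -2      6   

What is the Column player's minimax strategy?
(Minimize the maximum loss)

Column should play Y, value = 0

Work:
Column player minimizes Row's maximum payoff:
Column X: max payoff to Row = 1
Column Y: max payoff to Row = 0
Column Z: max payoff to Row = 6
Minimum is 0, achieved by column Y.
Minimax strategy: Y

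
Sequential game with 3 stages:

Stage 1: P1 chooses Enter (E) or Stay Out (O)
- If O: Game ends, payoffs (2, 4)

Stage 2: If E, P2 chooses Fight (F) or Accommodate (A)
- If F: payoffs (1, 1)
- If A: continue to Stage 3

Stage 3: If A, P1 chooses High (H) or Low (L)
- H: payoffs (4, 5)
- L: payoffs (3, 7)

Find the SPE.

SPE: (E, A, H); Outcome (4, 5)

Work:
Stage 3: P1 chooses H (4 vs 3)
Stage 2: P2: F->1, A->5 (anticipating H). Choose A
Stage 1: P1: O->2, E->4 (anticipating A, H). Choose E
SPE path: E -> A -> H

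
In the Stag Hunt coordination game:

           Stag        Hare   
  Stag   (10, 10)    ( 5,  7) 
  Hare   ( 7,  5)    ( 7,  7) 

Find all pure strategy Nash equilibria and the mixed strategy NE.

Pure NE: (Stag, Stag) and (Hare, Hare); Mixed NE: p = 0.4, q = 0.4

Work:
Check pure NE:
(Stag, Stag): (10, 10) - no unilateral deviation beneficial
(Hare, Hare): (7, 7) - no unilateral deviation beneficial
Mixed NE: P1 plays Stag with p = 0.4, P2 plays Stag with q = 0.4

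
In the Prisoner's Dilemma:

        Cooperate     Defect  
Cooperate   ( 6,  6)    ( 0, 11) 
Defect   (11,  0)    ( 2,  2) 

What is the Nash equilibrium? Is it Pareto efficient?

(Defect, Defect) is NE; not Pareto efficient

Work:
Defect dominates Cooperate for both players:
If P2 cooperates: Defect (11) > Cooperate (6)
If P2 defects: Defect (2) > Cooperate (0)
NE: (Defect, Defect) with payoff (2, 2)
But (Cooperate, Cooperate) = (6, 6) Pareto dominates (2, 2)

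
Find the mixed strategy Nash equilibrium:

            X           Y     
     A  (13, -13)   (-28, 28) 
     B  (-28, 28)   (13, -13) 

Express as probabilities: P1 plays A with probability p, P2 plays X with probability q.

p = 0.5, q = 0.5

Work:
Find probabilities that make opponent indifferent:
P2 chooses q to make P1 indifferent between A and B
P1 chooses p to make P2 indifferent between X and Y
Mixed NE: P1 plays (A: 0.5, B: 0.5), P2 plays (X: 0.5, Y: 0.5)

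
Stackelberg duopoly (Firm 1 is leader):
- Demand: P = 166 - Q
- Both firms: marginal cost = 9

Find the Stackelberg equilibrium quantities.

q₁* (leader) = 78.5, q₂* (follower) = 39.25

Work:
Follower's reaction: q₂ = (a - c - q₁)/2
Leader substitutes: π₁ = q₁·(a - q₁ - (a-c-q₁)/2 - c)
FOC: q₁* = (166 - 9)/2 = 78.50
Then: q₂* = (166 - 9 - 78.5)/2 = 39.25
Leader has first-mover advantage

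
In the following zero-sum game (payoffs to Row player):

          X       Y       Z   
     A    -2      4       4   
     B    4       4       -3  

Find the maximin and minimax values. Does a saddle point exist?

Maximin = -2, Minimax = 4, Saddle: False

Work:
Row minimums: [-2, -3] → maximin = -2
Column maximums: [4, 4, 4] → minimax = 4
No saddle point (maximin ≠ minimax). Mixed strategy needed.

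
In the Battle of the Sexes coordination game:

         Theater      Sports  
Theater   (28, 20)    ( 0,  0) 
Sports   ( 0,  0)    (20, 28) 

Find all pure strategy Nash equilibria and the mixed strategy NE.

Pure NE: (Theater, Theater) and (Sports, Sports); Mixed NE: p = 0.5833, q = 0.4167

Work:
Check pure NE:
(Theater, Theater): (28, 20) - no unilateral deviation beneficial
(Sports, Sports): (20, 28) - no unilateral deviation beneficial
Mixed NE: P1 plays Theater with p = 0.5833, P2 plays Theater with q = 0.4167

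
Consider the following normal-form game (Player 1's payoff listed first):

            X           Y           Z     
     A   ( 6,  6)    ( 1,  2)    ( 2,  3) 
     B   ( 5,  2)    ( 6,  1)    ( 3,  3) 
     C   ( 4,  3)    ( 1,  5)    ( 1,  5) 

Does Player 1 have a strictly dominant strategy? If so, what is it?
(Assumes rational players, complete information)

No strictly dominant strategy exists for Player 1

Work:
A strategy strictly dominates another if it gives a strictly higher payoff against every opponent action. Compare each pair of P1's strategies column-by-column:
  A vs B: [6 vs 5, 1 vs 6, 2 vs 3] → A does not strictly dominate B (column Y: 1 ≤ 6)
  A vs C: [6 vs 4, 1 vs 1, 2 vs 1] → A does not strictly dominate C (column Y: 1 ≤ 1)
  B vs A: [5 vs 6, 6 vs 1, 3 vs 2] → B does not strictly dominate A (column X: 5 ≤ 6)
  B vs C: [5 vs 4, 6 vs 1, 3 vs 1] → B strictly dominates C
  C vs A: [4 vs 6, 1 vs 1, 1 vs 2] → C does not strictly dominate A (column X: 4 ≤ 6)
  C vs B: [4 vs 5, 1 vs 6, 1 vs 3] → C does not strictly dominate B (column X: 4 ≤ 5)
No single strategy strictly dominates all others → no strictly dominant strategy.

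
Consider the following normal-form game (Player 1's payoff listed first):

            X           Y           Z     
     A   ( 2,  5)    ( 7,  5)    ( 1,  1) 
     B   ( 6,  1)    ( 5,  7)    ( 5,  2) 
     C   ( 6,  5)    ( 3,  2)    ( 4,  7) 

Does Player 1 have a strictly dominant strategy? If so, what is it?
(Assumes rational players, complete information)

No strictly dominant strategy exists for Player 1

Work:
A strategy strictly dominates another if it gives a strictly higher payoff against every opponent action. Compare each pair of P1's strategies column-by-column:
  A vs B: [2 vs 6, 7 vs 5, 1 vs 5] → A does not strictly dominate B (column X: 2 ≤ 6)
  A vs C: [2 vs 6, 7 vs 3, 1 vs 4] → A does not strictly dominate C (column X: 2 ≤ 6)
  B vs A: [6 vs 2, 5 vs 7, 5 vs 1] → B does not strictly dominate A (column Y: 5 ≤ 7)
  B vs C: [6 vs 6, 5 vs 3, 5 vs 4] → B does not strictly dominate C (column X: 6 ≤ 6)
  C vs A: [6 vs 2, 3 vs 7, 4 vs 1] → C does not strictly dominate A (column Y: 3 ≤ 7)
  C vs B: [6 vs 6, 3 vs 5, 4 vs 5] → C does not strictly dominate B (column X: 6 ≤ 6)
No single strategy strictly dominates all others → no strictly dominant strategy.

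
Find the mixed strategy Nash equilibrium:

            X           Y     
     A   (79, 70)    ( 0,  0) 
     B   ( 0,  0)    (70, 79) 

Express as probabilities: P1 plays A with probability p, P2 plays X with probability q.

p = 0.5302, q = 0.4698

Work:
Find probabilities that make opponent indifferent:
P2 chooses q to make P1 indifferent between A and B
P1 chooses p to make P2 indifferent between X and Y
Mixed NE: P1 plays (A: 0.5302, B: 0.4698), P2 plays (X: 0.4698, Y: 0.5302)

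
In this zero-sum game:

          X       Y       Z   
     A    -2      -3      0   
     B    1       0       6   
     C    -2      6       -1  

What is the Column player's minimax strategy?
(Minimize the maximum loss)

Column should play X, value = 1

Work:
Column player minimizes Row's maximum payoff:
Column X: max payoff to Row = 1
Column Y: max payoff to Row = 6
Column Z: max payoff to Row = 6
Minimum is 1, achieved by column X.
Minimax strategy: X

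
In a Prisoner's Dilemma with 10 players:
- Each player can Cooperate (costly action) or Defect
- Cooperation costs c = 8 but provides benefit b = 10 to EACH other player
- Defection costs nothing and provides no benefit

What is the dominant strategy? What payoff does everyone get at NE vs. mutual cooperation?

Dominant: Defect; NE payoff = 0; Coop payoff = 82

Work:
Defect dominates (saves cost c = 8, benefit to others is external)
NE: All defect → everyone gets 0
If all cooperate: each receives (9)×10 - 8 = 82
Social dilemma: 82 > 0 but NE gives 0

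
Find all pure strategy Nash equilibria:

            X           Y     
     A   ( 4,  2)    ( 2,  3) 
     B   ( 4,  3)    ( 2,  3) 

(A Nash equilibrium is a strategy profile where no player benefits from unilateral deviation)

Nash equilibrium: (A, Y), (B, X), (B, Y)

Work:
Best responses:
  P1 vs X: payoffs [4, 4] → best response A/B (payoff 4)
  P1 vs Y: payoffs [2, 2] → best response A/B (payoff 2)
  P2 vs A: payoffs [2, 3] → best response Y (payoff 3)
  P2 vs B: payoffs [3, 3] → best response X/Y (payoff 3)
Mutual best responses: (A,Y), (B,X), (B,Y) → Nash equilibria.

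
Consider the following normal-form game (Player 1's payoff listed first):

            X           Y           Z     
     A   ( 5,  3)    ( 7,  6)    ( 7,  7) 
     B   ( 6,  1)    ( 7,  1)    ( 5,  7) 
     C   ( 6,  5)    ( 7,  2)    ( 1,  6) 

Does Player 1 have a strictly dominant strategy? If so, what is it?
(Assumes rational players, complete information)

No strictly dominant strategy exists for Player 1

Work:
A strategy strictly dominates another if it gives a strictly higher payoff against every opponent action. Compare each pair of P1's strategies column-by-column:
  A vs B: [5 vs 6, 7 vs 7, 7 vs 5] → A does not strictly dominate B (column X: 5 ≤ 6)
  A vs C: [5 vs 6, 7 vs 7, 7 vs 1] → A does not strictly dominate C (column X: 5 ≤ 6)
  B vs A: [6 vs 5, 7 vs 7, 5 vs 7] → B does not strictly dominate A (column Y: 7 ≤ 7)
  B vs C: [6 vs 6, 7 vs 7, 5 vs 1] → B does not strictly dominate C (column X: 6 ≤ 6)
  C vs A: [6 vs 5, 7 vs 7, 1 vs 7] → C does not strictly dominate A (column Y: 7 ≤ 7)
  C vs B: [6 vs 6, 7 vs 7, 1 vs 5] → C does not strictly dominate B (column X: 6 ≤ 6)
No single strategy strictly dominates all others → no strictly dominant strategy.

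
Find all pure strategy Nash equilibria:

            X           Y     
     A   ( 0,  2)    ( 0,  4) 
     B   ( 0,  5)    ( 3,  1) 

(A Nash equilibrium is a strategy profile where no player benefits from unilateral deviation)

Nash equilibrium: (B, X)

Work:
Best responses:
  P1 vs X: payoffs [0, 0] → best response A/B (payoff 0)
  P1 vs Y: payoffs [0, 3] → best response B (payoff 3)
  P2 vs A: payoffs [2, 4] → best response Y (payoff 4)
  P2 vs B: payoffs [5, 1] → best response X (payoff 5)
Mutual best responses: (B,X) → Nash equilibria.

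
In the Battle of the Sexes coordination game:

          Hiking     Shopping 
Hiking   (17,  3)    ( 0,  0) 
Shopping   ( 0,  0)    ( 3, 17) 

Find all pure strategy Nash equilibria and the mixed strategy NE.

Pure NE: (Hiking, Hiking) and (Shopping, Shopping); Mixed NE: p = 0.85, q = 0.15

Work:
Check pure NE:
(Hiking, Hiking): (17, 3) - no unilateral deviation beneficial
(Shopping, Shopping): (3, 17) - no unilateral deviation beneficial
Mixed NE: P1 plays Hiking with p = 0.85, P2 plays Hiking with q = 0.15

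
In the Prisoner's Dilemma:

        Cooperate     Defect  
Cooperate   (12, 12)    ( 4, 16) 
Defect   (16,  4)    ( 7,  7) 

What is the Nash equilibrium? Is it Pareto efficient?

(Defect, Defect) is NE; not Pareto efficient

Work:
Defect dominates Cooperate for both players:
If P2 cooperates: Defect (16) > Cooperate (12)
If P2 defects: Defect (7) > Cooperate (4)
NE: (Defect, Defect) with payoff (7, 7)
But (Cooperate, Cooperate) = (12, 12) Pareto dominates (7, 7)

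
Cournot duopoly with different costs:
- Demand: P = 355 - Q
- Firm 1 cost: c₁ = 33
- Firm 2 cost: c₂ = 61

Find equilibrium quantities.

q₁* = 116.67, q₂* = 88.67

Work:
Reaction: q₁ = (355 - 33 - q₂)/2
Reaction: q₂ = (355 - 61 - q₁)/2
Solve simultaneously:
q₁* = (355 - 2×33 + 61)/3 = 116.67
q₂* = (355 - 2×61 + 33)/3 = 88.67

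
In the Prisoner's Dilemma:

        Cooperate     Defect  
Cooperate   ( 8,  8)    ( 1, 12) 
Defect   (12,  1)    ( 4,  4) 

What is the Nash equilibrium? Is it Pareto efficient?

(Defect, Defect) is NE; not Pareto efficient

Work:
Defect dominates Cooperate for both players:
If P2 cooperates: Defect (12) > Cooperate (8)
If P2 defects: Defect (4) > Cooperate (1)
NE: (Defect, Defect) with payoff (4, 4)
But (Cooperate, Cooperate) = (8, 8) Pareto dominates (4, 4)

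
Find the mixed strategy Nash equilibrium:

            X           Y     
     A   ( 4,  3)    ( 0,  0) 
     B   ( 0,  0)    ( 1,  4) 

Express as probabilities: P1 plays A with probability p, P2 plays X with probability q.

p = 0.5714, q = 0.2

Work:
Find probabilities that make opponent indifferent:
P2 chooses q to make P1 indifferent between A and B
P1 chooses p to make P2 indifferent between X and Y
Mixed NE: P1 plays (A: 0.5714, B: 0.4286), P2 plays (X: 0.2, Y: 0.8)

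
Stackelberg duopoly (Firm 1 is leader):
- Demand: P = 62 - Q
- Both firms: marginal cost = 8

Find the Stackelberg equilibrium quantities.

q₁* (leader) = 27.0, q₂* (follower) = 13.5

Work:
Follower's reaction: q₂ = (a - c - q₁)/2
Leader substitutes: π₁ = q₁·(a - q₁ - (a-c-q₁)/2 - c)
FOC: q₁* = (62 - 8)/2 = 27.00
Then: q₂* = (62 - 8 - 27.0)/2 = 13.50
Leader has first-mover advantage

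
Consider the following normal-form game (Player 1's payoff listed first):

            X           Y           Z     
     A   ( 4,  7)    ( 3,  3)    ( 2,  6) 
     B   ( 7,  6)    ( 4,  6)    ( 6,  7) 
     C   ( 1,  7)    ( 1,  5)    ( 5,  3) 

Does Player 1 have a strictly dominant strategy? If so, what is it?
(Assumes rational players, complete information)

Yes, Player 1's strictly dominant strategy is B

Work:
A strategy strictly dominates another if it gives a strictly higher payoff against every opponent action. Compare each pair of P1's strategies column-by-column:
  A vs B: [4 vs 7, 3 vs 4, 2 vs 6] → A does not strictly dominate B (column X: 4 ≤ 7)
  A vs C: [4 vs 1, 3 vs 1, 2 vs 5] → A does not strictly dominate C (column Z: 2 ≤ 5)
  B vs A: [7 vs 4, 4 vs 3, 6 vs 2] → B strictly dominates A
  B vs C: [7 vs 1, 4 vs 1, 6 vs 5] → B strictly dominates C
  C vs A: [1 vs 4, 1 vs 3, 5 vs 2] → C does not strictly dominate A (column X: 1 ≤ 4)
  C vs B: [1 vs 7, 1 vs 4, 5 vs 6] → C does not strictly dominate B (column X: 1 ≤ 7)
B strictly dominates every other strategy → strictly dominant.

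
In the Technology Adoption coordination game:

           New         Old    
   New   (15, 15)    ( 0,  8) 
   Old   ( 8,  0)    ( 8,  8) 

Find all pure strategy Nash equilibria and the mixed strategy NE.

Pure NE: (New, New) and (Old, Old); Mixed NE: p = 0.5333, q = 0.5333

Work:
Check pure NE:
(New, New): (15, 15) - no unilateral deviation beneficial
(Old, Old): (8, 8) - no unilateral deviation beneficial
Mixed NE: P1 plays New with p = 0.5333, P2 plays New with q = 0.5333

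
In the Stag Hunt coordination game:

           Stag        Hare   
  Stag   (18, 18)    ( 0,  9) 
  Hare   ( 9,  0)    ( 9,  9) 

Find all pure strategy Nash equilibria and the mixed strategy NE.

Pure NE: (Stag, Stag) and (Hare, Hare); Mixed NE: p = 0.5, q = 0.5

Work:
Check pure NE:
(Stag, Stag): (18, 18) - no unilateral deviation beneficial
(Hare, Hare): (9, 9) - no unilateral deviation beneficial
Mixed NE: P1 plays Stag with p = 0.5, P2 plays Stag with q = 0.5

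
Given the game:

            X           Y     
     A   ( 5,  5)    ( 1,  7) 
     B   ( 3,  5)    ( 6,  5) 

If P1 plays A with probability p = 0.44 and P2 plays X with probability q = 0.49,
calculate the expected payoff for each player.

E[P1] = 3.8392, E[P2] = 5.4488

Work:
E[P1] = p·q·π₁(A,X) + p·(1-q)·π₁(A,Y) + (1-p)·q·π₁(B,X) + (1-p)·(1-q)·π₁(B,Y)
= 0.44·0.49·5 + 0.44·0.51·1 + 0.56·0.49·3 + 0.56·0.51·6
= 3.8392

E[P2] = 5.4488 (similar calculation)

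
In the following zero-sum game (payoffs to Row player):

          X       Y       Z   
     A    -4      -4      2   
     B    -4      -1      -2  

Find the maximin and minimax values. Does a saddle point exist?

Maximin = -4, Minimax = -4, Saddle: True

Work:
Row minimums: [-4, -4] → maximin = -4
Column maximums: [-4, -1, 2] → minimax = -4
Saddle point exists! Game value = -4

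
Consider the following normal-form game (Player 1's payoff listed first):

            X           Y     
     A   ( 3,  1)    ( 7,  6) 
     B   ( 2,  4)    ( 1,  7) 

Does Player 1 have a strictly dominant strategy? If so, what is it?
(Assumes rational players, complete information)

Yes, Player 1's strictly dominant strategy is A

Work:
A strategy strictly dominates another if it gives a strictly higher payoff against every opponent action. Compare each pair of P1's strategies column-by-column:
  A vs B: [3 vs 2, 7 vs 1] → A strictly dominates B
  B vs A: [2 vs 3, 1 vs 7] → B does not strictly dominate A (column X: 2 ≤ 3)
A strictly dominates every other strategy → strictly dominant.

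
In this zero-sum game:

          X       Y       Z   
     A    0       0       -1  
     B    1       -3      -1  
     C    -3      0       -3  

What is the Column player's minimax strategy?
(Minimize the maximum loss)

Column should play Z, value = -1

Work:
Column player minimizes Row's maximum payoff:
Column X: max payoff to Row = 1
Column Y: max payoff to Row = 0
Column Z: max payoff to Row = -1
Minimum is -1, achieved by column Z.
Minimax strategy: Z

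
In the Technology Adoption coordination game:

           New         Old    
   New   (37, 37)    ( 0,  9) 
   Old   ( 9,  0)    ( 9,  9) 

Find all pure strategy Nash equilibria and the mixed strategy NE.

Pure NE: (New, New) and (Old, Old); Mixed NE: p = 0.2432, q = 0.2432

Work:
Check pure NE:
(New, New): (37, 37) - no unilateral deviation beneficial
(Old, Old): (9, 9) - no unilateral deviation beneficial
Mixed NE: P1 plays New with p = 0.2432, P2 plays New with q = 0.2432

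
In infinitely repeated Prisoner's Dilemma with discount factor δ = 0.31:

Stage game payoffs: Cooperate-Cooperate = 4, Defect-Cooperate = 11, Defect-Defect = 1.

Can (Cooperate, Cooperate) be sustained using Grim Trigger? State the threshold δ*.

δ* = 0.7; since δ = 0.31 < 0.7, cooperation cannot be sustained

Work:
For Grim Trigger:
Cooperate forever: 4/(1-δ)
Defect then punished: 11 + 1·δ/(1-δ)
Need: 4/(1-δ) ≥ 11 + 1·δ/(1-δ)
Solving: δ ≥ (T-R)/(T-P) = (11-4)/(11-1) = 0.7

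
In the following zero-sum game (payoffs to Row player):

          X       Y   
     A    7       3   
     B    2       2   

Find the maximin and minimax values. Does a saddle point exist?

Maximin = 3, Minimax = 3, Saddle: True

Work:
Row minimums: [3, 2] → maximin = 3
Column maximums: [7, 3] → minimax = 3
Saddle point exists! Game value = 3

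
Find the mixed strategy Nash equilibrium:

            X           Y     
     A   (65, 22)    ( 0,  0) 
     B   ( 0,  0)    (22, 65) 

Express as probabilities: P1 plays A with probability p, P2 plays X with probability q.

p = 0.7471, q = 0.2529

Work:
Find probabilities that make opponent indifferent:
P2 chooses q to make P1 indifferent between A and B
P1 chooses p to make P2 indifferent between X and Y
Mixed NE: P1 plays (A: 0.7471, B: 0.2529), P2 plays (X: 0.2529, Y: 0.7471)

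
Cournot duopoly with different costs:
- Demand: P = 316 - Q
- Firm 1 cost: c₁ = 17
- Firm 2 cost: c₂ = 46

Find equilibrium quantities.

q₁* = 109.33, q₂* = 80.33

Work:
Reaction: q₁ = (316 - 17 - q₂)/2
Reaction: q₂ = (316 - 46 - q₁)/2
Solve simultaneously:
q₁* = (316 - 2×17 + 46)/3 = 109.33
q₂* = (316 - 2×46 + 17)/3 = 80.33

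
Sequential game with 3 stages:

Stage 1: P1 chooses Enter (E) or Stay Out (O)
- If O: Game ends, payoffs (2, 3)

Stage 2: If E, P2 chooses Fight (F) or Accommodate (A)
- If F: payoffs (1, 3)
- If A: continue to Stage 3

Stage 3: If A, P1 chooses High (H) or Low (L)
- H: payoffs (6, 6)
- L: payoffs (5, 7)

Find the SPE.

SPE: (E, A, H); Outcome (6, 6)

Work:
Stage 3: P1 chooses H (6 vs 5)
Stage 2: P2: F->3, A->6 (anticipating H). Choose A
Stage 1: P1: O->2, E->6 (anticipating A, H). Choose E
SPE path: E -> A -> H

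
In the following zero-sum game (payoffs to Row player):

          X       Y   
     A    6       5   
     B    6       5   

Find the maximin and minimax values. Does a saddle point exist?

Maximin = 5, Minimax = 5, Saddle: True

Work:
Row minimums: [5, 5] → maximin = 5
Column maximums: [6, 5] → minimax = 5
Saddle point exists! Game value = 5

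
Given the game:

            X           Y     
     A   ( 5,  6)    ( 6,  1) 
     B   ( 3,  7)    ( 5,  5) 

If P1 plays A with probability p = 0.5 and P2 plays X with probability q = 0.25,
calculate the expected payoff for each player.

E[P1] = 5.125, E[P2] = 3.875

Work:
E[P1] = p·q·π₁(A,X) + p·(1-q)·π₁(A,Y) + (1-p)·q·π₁(B,X) + (1-p)·(1-q)·π₁(B,Y)
= 0.5·0.25·5 + 0.5·0.75·6 + 0.5·0.25·3 + 0.5·0.75·5
= 5.125

E[P2] = 3.875 (similar calculation)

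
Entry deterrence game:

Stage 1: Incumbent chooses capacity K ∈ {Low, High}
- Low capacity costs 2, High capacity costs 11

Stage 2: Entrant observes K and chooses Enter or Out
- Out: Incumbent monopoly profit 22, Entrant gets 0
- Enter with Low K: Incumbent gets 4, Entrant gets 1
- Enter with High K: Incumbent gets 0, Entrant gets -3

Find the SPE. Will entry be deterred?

SPE: (High, Enter|Low, Out|High); Entry deterred. Incumbent net profit = 11

Work:
After Low K: Entrant enters (1 > 0)
After High K: Entrant stays out (-3 < 0)
Incumbent: Low → 4−2=2, High → 22−11=11
Incumbent chooses High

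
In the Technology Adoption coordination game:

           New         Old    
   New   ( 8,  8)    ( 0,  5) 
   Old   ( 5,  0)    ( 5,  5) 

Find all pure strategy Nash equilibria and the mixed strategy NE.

Pure NE: (New, New) and (Old, Old); Mixed NE: p = 0.625, q = 0.625

Work:
Check pure NE:
(New, New): (8, 8) - no unilateral deviation beneficial
(Old, Old): (5, 5) - no unilateral deviation beneficial
Mixed NE: P1 plays New with p = 0.625, P2 plays New with q = 0.625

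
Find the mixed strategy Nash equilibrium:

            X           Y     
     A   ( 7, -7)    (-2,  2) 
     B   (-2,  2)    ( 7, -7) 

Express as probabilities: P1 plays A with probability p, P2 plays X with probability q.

p = 0.5, q = 0.5

Work:
Find probabilities that make opponent indifferent:
P2 chooses q to make P1 indifferent between A and B
P1 chooses p to make P2 indifferent between X and Y
Mixed NE: P1 plays (A: 0.5, B: 0.5), P2 plays (X: 0.5, Y: 0.5)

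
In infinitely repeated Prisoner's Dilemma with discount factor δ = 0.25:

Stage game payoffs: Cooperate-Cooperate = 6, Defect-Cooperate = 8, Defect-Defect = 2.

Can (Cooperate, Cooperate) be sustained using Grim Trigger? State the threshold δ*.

δ* = 0.3333; since δ = 0.25 < 0.3333, cooperation cannot be sustained

Work:
For Grim Trigger:
Cooperate forever: 6/(1-δ)
Defect then punished: 8 + 2·δ/(1-δ)
Need: 6/(1-δ) ≥ 8 + 2·δ/(1-δ)
Solving: δ ≥ (T-R)/(T-P) = (8-6)/(8-2) = 0.3333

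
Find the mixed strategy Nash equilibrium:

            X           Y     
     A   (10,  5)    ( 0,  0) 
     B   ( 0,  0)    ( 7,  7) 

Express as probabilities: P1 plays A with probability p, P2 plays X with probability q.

p = 0.5833, q = 0.4118

Work:
Find probabilities that make opponent indifferent:
P2 chooses q to make P1 indifferent between A and B
P1 chooses p to make P2 indifferent between X and Y
Mixed NE: P1 plays (A: 0.5833, B: 0.4167), P2 plays (X: 0.4118, Y: 0.5882)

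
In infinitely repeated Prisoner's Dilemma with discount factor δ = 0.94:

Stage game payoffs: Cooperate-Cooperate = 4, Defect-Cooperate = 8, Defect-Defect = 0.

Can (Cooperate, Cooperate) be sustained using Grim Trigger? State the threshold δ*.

δ* = 0.5; since δ = 0.94 ≥ 0.5, cooperation can be sustained

Work:
For Grim Trigger:
Cooperate forever: 4/(1-δ)
Defect then punished: 8 + 0·δ/(1-δ)
Need: 4/(1-δ) ≥ 8 + 0·δ/(1-δ)
Solving: δ ≥ (T-R)/(T-P) = (8-4)/(8-0) = 0.5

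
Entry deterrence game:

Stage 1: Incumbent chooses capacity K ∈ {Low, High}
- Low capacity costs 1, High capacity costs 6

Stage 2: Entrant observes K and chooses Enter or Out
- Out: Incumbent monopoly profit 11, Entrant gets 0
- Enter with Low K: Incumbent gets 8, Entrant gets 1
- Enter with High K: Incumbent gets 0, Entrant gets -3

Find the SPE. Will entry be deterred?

SPE: (Low, Enter|Low, Out|High); Entry not deterred. Incumbent net profit = 7, Entrant gets 1

Work:
After Low K: Entrant enters (1 > 0)
After High K: Entrant stays out (-3 < 0)
Incumbent: Low → 8−1=7, High → 11−6=5
Incumbent chooses Low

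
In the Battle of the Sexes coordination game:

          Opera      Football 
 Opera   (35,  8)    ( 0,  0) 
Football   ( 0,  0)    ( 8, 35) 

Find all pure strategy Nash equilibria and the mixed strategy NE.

Pure NE: (Opera, Opera) and (Football, Football); Mixed NE: p = 0.814, q = 0.186

Work:
Check pure NE:
(Opera, Opera): (35, 8) - no unilateral deviation beneficial
(Football, Football): (8, 35) - no unilateral deviation beneficial
Mixed NE: P1 plays Opera with p = 0.814, P2 plays Opera with q = 0.186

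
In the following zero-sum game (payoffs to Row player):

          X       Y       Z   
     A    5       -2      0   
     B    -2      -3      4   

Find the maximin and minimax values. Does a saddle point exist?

Maximin = -2, Minimax = -2, Saddle: True

Work:
Row minimums: [-2, -3] → maximin = -2
Column maximums: [5, -2, 4] → minimax = -2
Saddle point exists! Game value = -2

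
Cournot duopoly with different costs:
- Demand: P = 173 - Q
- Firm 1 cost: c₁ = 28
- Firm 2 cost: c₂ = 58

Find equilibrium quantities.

q₁* = 58.33, q₂* = 28.33

Work:
Reaction: q₁ = (173 - 28 - q₂)/2
Reaction: q₂ = (173 - 58 - q₁)/2
Solve simultaneously:
q₁* = (173 - 2×28 + 58)/3 = 58.33
q₂* = (173 - 2×58 + 28)/3 = 28.33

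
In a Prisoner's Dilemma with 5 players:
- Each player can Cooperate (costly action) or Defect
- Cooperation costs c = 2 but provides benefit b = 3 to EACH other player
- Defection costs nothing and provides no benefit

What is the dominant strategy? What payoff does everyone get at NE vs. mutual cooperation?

Dominant: Defect; NE payoff = 0; Coop payoff = 10

Work:
Defect dominates (saves cost c = 2, benefit to others is external)
NE: All defect → everyone gets 0
If all cooperate: each receives (4)×3 - 2 = 10
Social dilemma: 10 > 0 but NE gives 0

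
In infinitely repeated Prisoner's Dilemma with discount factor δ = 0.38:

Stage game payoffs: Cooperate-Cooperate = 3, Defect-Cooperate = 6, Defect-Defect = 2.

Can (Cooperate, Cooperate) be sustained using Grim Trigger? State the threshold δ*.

δ* = 0.75; since δ = 0.38 < 0.75, cooperation cannot be sustained

Work:
For Grim Trigger:
Cooperate forever: 3/(1-δ)
Defect then punished: 6 + 2·δ/(1-δ)
Need: 3/(1-δ) ≥ 6 + 2·δ/(1-δ)
Solving: δ ≥ (T-R)/(T-P) = (6-3)/(6-2) = 0.75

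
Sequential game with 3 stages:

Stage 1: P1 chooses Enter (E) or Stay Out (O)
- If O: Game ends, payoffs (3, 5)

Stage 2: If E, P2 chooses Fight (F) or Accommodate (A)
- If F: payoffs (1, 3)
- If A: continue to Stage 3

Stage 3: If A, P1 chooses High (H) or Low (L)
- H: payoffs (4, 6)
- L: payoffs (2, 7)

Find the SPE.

SPE: (E, A, H); Outcome (4, 6)

Work:
Stage 3: P1 chooses H (4 vs 2)
Stage 2: P2: F->3, A->6 (anticipating H). Choose A
Stage 1: P1: O->3, E->4 (anticipating A, H). Choose E
SPE path: E -> A -> H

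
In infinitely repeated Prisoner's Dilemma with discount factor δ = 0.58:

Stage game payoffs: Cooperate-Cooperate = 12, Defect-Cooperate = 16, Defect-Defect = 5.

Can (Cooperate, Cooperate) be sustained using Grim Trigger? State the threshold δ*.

δ* = 0.3636; since δ = 0.58 ≥ 0.3636, cooperation can be sustained

Work:
For Grim Trigger:
Cooperate forever: 12/(1-δ)
Defect then punished: 16 + 5·δ/(1-δ)
Need: 12/(1-δ) ≥ 16 + 5·δ/(1-δ)
Solving: δ ≥ (T-R)/(T-P) = (16-12)/(16-5) = 0.3636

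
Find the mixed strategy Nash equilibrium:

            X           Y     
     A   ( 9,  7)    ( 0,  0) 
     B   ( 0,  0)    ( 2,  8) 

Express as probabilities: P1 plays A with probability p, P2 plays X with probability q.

p = 0.5333, q = 0.1818

Work:
Find probabilities that make opponent indifferent:
P2 chooses q to make P1 indifferent between A and B
P1 chooses p to make P2 indifferent between X and Y
Mixed NE: P1 plays (A: 0.5333, B: 0.4667), P2 plays (X: 0.1818, Y: 0.8182)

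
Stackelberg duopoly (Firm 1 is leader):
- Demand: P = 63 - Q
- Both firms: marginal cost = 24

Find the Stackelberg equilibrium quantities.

q₁* (leader) = 19.5, q₂* (follower) = 9.75

Work:
Follower's reaction: q₂ = (a - c - q₁)/2
Leader substitutes: π₁ = q₁·(a - q₁ - (a-c-q₁)/2 - c)
FOC: q₁* = (63 - 24)/2 = 19.50
Then: q₂* = (63 - 24 - 19.5)/2 = 9.75
Leader has first-mover advantage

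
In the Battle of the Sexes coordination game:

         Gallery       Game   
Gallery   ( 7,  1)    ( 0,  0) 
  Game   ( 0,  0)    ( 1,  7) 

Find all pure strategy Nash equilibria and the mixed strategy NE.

Pure NE: (Gallery, Gallery) and (Game, Game); Mixed NE: p = 0.875, q = 0.125

Work:
Check pure NE:
(Gallery, Gallery): (7, 1) - no unilateral deviation beneficial
(Game, Game): (1, 7) - no unilateral deviation beneficial
Mixed NE: P1 plays Gallery with p = 0.875, P2 plays Gallery with q = 0.125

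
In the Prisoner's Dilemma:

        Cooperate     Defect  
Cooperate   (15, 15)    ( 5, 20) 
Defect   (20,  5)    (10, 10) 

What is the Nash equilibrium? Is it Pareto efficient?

(Defect, Defect) is NE; not Pareto efficient

Work:
Defect dominates Cooperate for both players:
If P2 cooperates: Defect (20) > Cooperate (15)
If P2 defects: Defect (10) > Cooperate (5)
NE: (Defect, Defect) with payoff (10, 10)
But (Cooperate, Cooperate) = (15, 15) Pareto dominates (10, 10)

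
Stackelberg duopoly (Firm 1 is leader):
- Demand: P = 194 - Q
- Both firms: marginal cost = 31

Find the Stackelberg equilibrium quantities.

q₁* (leader) = 81.5, q₂* (follower) = 40.75

Work:
Follower's reaction: q₂ = (a - c - q₁)/2
Leader substitutes: π₁ = q₁·(a - q₁ - (a-c-q₁)/2 - c)
FOC: q₁* = (194 - 31)/2 = 81.50
Then: q₂* = (194 - 31 - 81.5)/2 = 40.75
Leader has first-mover advantage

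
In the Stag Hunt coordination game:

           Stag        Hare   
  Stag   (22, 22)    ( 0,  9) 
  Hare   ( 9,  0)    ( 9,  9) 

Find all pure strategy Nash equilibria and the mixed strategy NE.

Pure NE: (Stag, Stag) and (Hare, Hare); Mixed NE: p = 0.4091, q = 0.4091

Work:
Check pure NE:
(Stag, Stag): (22, 22) - no unilateral deviation beneficial
(Hare, Hare): (9, 9) - no unilateral deviation beneficial
Mixed NE: P1 plays Stag with p = 0.4091, P2 plays Stag with q = 0.4091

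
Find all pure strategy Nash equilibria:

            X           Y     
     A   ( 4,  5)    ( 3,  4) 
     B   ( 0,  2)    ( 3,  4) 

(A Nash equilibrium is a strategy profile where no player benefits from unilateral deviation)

Nash equilibrium: (A, X), (B, Y)

Work:
Best responses:
  P1 vs X: payoffs [4, 0] → best response A (payoff 4)
  P1 vs Y: payoffs [3, 3] → best response A/B (payoff 3)
  P2 vs A: payoffs [5, 4] → best response X (payoff 5)
  P2 vs B: payoffs [2, 4] → best response Y (payoff 4)
Mutual best responses: (A,X), (B,Y) → Nash equilibria.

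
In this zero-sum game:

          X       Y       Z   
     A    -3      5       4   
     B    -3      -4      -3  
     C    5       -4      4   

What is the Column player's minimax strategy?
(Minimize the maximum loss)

Column should play Z, value = 4

Work:
Column player minimizes Row's maximum payoff:
Column X: max payoff to Row = 5
Column Y: max payoff to Row = 5
Column Z: max payoff to Row = 4
Minimum is 4, achieved by column Z.
Minimax strategy: Z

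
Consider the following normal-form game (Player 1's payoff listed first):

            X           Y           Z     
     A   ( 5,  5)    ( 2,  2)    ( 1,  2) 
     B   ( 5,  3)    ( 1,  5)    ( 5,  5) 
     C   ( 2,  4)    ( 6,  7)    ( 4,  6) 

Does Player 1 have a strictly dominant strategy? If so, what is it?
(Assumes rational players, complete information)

No strictly dominant strategy exists for Player 1

Work:
A strategy strictly dominates another if it gives a strictly higher payoff against every opponent action. Compare each pair of P1's strategies column-by-column:
  A vs B: [5 vs 5, 2 vs 1, 1 vs 5] → A does not strictly dominate B (column X: 5 ≤ 5)
  A vs C: [5 vs 2, 2 vs 6, 1 vs 4] → A does not strictly dominate C (column Y: 2 ≤ 6)
  B vs A: [5 vs 5, 1 vs 2, 5 vs 1] → B does not strictly dominate A (column X: 5 ≤ 5)
  B vs C: [5 vs 2, 1 vs 6, 5 vs 4] → B does not strictly dominate C (column Y: 1 ≤ 6)
  C vs A: [2 vs 5, 6 vs 2, 4 vs 1] → C does not strictly dominate A (column X: 2 ≤ 5)
  C vs B: [2 vs 5, 6 vs 1, 4 vs 5] → C does not strictly dominate B (column X: 2 ≤ 5)
No single strategy strictly dominates all others → no strictly dominant strategy.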